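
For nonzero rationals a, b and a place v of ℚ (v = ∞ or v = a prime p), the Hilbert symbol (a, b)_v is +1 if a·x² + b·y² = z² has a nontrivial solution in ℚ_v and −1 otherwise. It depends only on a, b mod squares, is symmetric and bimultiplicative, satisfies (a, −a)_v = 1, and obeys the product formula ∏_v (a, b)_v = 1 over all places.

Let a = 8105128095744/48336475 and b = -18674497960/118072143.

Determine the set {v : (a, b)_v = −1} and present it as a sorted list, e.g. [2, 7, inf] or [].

[2, 7, 23, 31]

Mod squares: a ≡ 636709, b ≡ -70. Check v ∈ {∞, 2, 3, 5, 7, 11, 17, 19, 23, 29, 31, 37, 41, 47}.
v=11: a=11^-2·(≡2), b=11^0·(≡7) mod 11; (2|11)=-1, (7|11)=-1; (−1)^{-2·0·5}·(-1)^0·(-1)^-2 = +1.
v=47: a=47^1·(≡38), b=47^0·(≡32) mod 47; (38|47)=-1, (32|47)=+1; (−1)^{1·0·23}·(-1)^0·(+1)^1 = +1.
v=37: a=37^0·(≡24), b=37^-4·(≡7) mod 37; (24|37)=-1, (7|37)=+1; (−1)^{0·-4·18}·(-1)^-4·(+1)^0 = +1.
v=7: a=7^0·(≡3), b=7^-1·(≡2) mod 7; (3|7)=-1, (2|7)=+1; (−1)^{0·-1·3}·(-1)^-1·(+1)^0 = -1.
v=∞: 636709 > 0 and -70 < 0  ⇒  (a,b)_∞ = +1.
v=31: a=31^1·(≡24), b=31^2·(≡12) mod 31; (24|31)=-1, (12|31)=-1; (−1)^{1·2·15}·(-1)^2·(-1)^1 = -1.
v=29: a=29^-2·(≡26), b=29^0·(≡12) mod 29; (26|29)=-1, (12|29)=-1; (−1)^{-2·0·14}·(-1)^0·(-1)^-2 = +1.
v=17: a=17^0·(≡2), b=17^2·(≡2) mod 17; (2|17)=+1, (2|17)=+1; (−1)^{0·2·8}·(+1)^2·(+1)^0 = +1.
v=2: v_2(a)=12, v_2(b)=3; units ≡ 5, 5 (mod 8); ε·ε+αω+βω = 0·0+12·1+3·1 ≡ 1  ⇒  (a,b)_2 = -1.
v=23: a=23^1·(≡11), b=23^0·(≡14) mod 23; (11|23)=-1, (14|23)=-1; (−1)^{1·0·11}·(-1)^0·(-1)^1 = -1.
v=3: a=3^10·(≡1), b=3^-2·(≡2) mod 3; (1|3)=+1, (2|3)=-1; (−1)^{10·-2·1}·(+1)^-2·(-1)^10 = +1.
v=5: a=5^-2·(≡1), b=5^1·(≡1) mod 5; (1|5)=+1, (1|5)=+1; (−1)^{-2·1·2}·(+1)^1·(+1)^-2 = +1.
v=19: a=19^-1·(≡13), b=19^0·(≡1) mod 19; (13|19)=-1, (1|19)=+1; (−1)^{-1·0·9}·(-1)^0·(+1)^-1 = +1.
v=41: a=41^0·(≡21), b=41^2·(≡27) mod 41; (21|41)=+1, (27|41)=-1; (−1)^{0·2·20}·(+1)^2·(-1)^0 = +1.
|Ram(636709, -70)| = 4, even; anisotropic at {2, 7, 23, 31}.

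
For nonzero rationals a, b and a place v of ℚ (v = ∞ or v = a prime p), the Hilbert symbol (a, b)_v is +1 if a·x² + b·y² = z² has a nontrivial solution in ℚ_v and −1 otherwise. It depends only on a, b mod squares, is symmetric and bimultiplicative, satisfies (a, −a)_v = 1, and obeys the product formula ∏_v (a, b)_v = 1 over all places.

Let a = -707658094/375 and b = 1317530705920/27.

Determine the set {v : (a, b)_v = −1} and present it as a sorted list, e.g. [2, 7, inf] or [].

[3, 13]

(a, b) ≡ (-4290, 390) mod (ℚ^×)²; places V = {2, 3, 5, 11, 13, ∞}.
(a,b)_∞: sgn(-4290)=−, sgn(390)=+, so +1.
(a,b)_13: α=3, u≡7; β=3, v≡4 (mod 13); (7|13)=-1, (4|13)=+1; sign (−1)^0·-1^3·+1^3 = -1.
(a,b)_11: α=5, u≡6; β=4, v≡9 (mod 11); (6|11)=-1, (9|11)=+1; sign (−1)^0·-1^4·+1^5 = +1.
(a,b)_5: α=-3, u≡2; β=1, v≡2 (mod 5); (2|5)=-1, (2|5)=-1; sign (−1)^0·-1^1·-1^-3 = +1.
(a,b)_3: α=-1, u≡1; β=-3, v≡1 (mod 3); (1|3)=+1, (1|3)=+1; sign (−1)^1·+1^-3·+1^-1 = -1.
(a,b)_2: α=1, β=13; u≡7, v≡3 (mod 8); ε(u)ε(v)=1·1, αω(v)=1·1, βω(u)=13·0; sum ≡ 0  ⇒  +1.
Ram(-4290, 390) = {3, 13}; no ℚ_3-point on the conic.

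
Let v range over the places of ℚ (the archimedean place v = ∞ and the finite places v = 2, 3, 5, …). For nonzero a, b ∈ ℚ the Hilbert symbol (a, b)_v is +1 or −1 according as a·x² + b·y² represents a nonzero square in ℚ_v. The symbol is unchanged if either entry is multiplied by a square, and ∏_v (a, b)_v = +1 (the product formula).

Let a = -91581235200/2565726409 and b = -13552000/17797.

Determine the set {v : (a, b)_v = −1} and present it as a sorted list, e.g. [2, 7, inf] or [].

(a, b) ≡ (-3, -910) mod (ℚ^×)²; places V = {2, 3, 5, 7, 11, 13, 37, ∞}.
(a,b)_13: α=2, u≡12; β=-1, v≡8 (mod 13); (12|13)=+1, (8|13)=-1; sign (−1)^0·+1^-1·-1^2 = +1.
(a,b)_11: α=0, u≡10; β=2, v≡9 (mod 11); (10|11)=-1, (9|11)=+1; sign (−1)^0·-1^2·+1^0 = +1.
(a,b)_37: α=-6, u≡3; β=-2, v≡22 (mod 37); (3|37)=+1, (22|37)=-1; sign (−1)^0·+1^-2·-1^-6 = +1.
(a,b)_2: α=14, β=7; u≡5, v≡1 (mod 8); ε(u)ε(v)=0·0, αω(v)=14·0, βω(u)=7·1; sum ≡ 1  ⇒  -1.
(a,b)_5: α=2, u≡3; β=3, v≡2 (mod 5); (3|5)=-1, (2|5)=-1; sign (−1)^0·-1^3·-1^2 = -1.
(a,b)_∞: sgn(-3)=−, sgn(-910)=−, so -1.
(a,b)_3: α=3, u≡2; β=0, v≡2 (mod 3); (2|3)=-1, (2|3)=-1; sign (−1)^0·-1^0·-1^3 = -1.
(a,b)_7: α=2, u≡2; β=1, v≡6 (mod 7); (2|7)=+1, (6|7)=-1; sign (−1)^0·+1^1·-1^2 = +1.
|Ram(-3, -910)| = 4, even; anisotropic at {2, 3, 5, ∞}.

[2, 3, 5, inf]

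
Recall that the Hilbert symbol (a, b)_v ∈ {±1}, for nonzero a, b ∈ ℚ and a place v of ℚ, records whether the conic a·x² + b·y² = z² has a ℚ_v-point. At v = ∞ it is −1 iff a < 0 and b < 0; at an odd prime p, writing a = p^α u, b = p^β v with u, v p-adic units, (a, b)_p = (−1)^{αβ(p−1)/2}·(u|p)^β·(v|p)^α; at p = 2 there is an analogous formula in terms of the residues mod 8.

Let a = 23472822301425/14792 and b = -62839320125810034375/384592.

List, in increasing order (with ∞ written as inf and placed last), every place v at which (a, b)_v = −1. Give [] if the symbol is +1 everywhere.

Mod squares: a ≡ 34, b ≡ -1235. Check v ∈ {∞, 2, 3, 5, 7, 13, 17, 19, 31, 43}.
v=7: a=7^2·(≡5), b=7^0·(≡1) mod 7; (5|7)=-1, (1|7)=+1; (−1)^{2·0·3}·(-1)^0·(+1)^2 = +1.
v=∞: 34 > 0 and -1235 < 0  ⇒  (a,b)_∞ = +1.
v=2: v_2(a)=-3, v_2(b)=-4; units ≡ 1, 5 (mod 8); ε·ε+αω+βω = 0·0+-3·1+-4·0 ≡ 1  ⇒  (a,b)_2 = -1.
v=3: a=3^2·(≡1), b=3^4·(≡1) mod 3; (1|3)=+1, (1|3)=+1; (−1)^{2·4·1}·(+1)^4·(+1)^2 = +1.
v=19: a=19^4·(≡8), b=19^7·(≡7) mod 19; (8|19)=-1, (7|19)=+1; (−1)^{4·7·9}·(-1)^7·(+1)^4 = -1.
v=5: a=5^2·(≡1), b=5^5·(≡2) mod 5; (1|5)=+1, (2|5)=-1; (−1)^{2·5·2}·(+1)^5·(-1)^2 = +1.
v=43: a=43^-2·(≡12), b=43^-2·(≡7) mod 43; (12|43)=-1, (7|43)=-1; (−1)^{-2·-2·21}·(-1)^-2·(-1)^-2 = +1.
v=17: a=17^1·(≡2), b=17^2·(≡14) mod 17; (2|17)=+1, (14|17)=-1; (−1)^{1·2·8}·(+1)^2·(-1)^1 = -1.
v=13: a=13^0·(≡5), b=13^-1·(≡9) mod 13; (5|13)=-1, (9|13)=+1; (−1)^{0·-1·6}·(-1)^-1·(+1)^0 = -1.
v=31: a=31^2·(≡13), b=31^2·(≡28) mod 31; (13|31)=-1, (28|31)=+1; (−1)^{2·2·15}·(-1)^2·(+1)^2 = +1.
|Ram(34, -1235)| = 4, even; anisotropic at {2, 13, 17, 19}.

[2, 13, 17, 19]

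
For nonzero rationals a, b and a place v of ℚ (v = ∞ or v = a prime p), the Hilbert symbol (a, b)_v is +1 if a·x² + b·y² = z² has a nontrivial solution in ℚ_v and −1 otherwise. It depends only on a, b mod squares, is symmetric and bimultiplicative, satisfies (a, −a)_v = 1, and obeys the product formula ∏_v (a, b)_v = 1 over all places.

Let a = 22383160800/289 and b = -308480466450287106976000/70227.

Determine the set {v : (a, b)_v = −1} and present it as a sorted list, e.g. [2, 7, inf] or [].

(a, b) ≡ (78, -1155) mod (ℚ^×)²; places V = {2, 3, 5, 7, 11, 13, 17, ∞}.
(a,b)_2: α=5, β=8; u≡7, v≡5 (mod 8); ε(u)ε(v)=1·0, αω(v)=5·1, βω(u)=8·0; sum ≡ 1  ⇒  -1.
(a,b)_7: α=2, u≡2; β=1, v≡5 (mod 7); (2|7)=+1, (5|7)=-1; sign (−1)^0·+1^1·-1^2 = +1.
(a,b)_13: α=1, u≡2; β=6, v≡5 (mod 13); (2|13)=-1, (5|13)=-1; sign (−1)^0·-1^6·-1^1 = -1.
(a,b)_17: α=-2, u≡11; β=-2, v≡9 (mod 17); (11|17)=-1, (9|17)=+1; sign (−1)^0·-1^-2·+1^-2 = +1.
(a,b)_3: α=1, u≡2; β=-5, v≡2 (mod 3); (2|3)=-1, (2|3)=-1; sign (−1)^1·-1^-5·-1^1 = -1.
(a,b)_11: α=4, u≡3; β=11, v≡1 (mod 11); (3|11)=+1, (1|11)=+1; sign (−1)^0·+1^11·+1^4 = +1.
(a,b)_5: α=2, u≡3; β=3, v≡1 (mod 5); (3|5)=-1, (1|5)=+1; sign (−1)^0·-1^3·+1^2 = -1.
(a,b)_∞: sgn(78)=+, sgn(-1155)=−, so +1.
(78, -1155 / ℚ) ramifies at {2, 3, 5, 13}: a division algebra.

[2, 3, 5, 13]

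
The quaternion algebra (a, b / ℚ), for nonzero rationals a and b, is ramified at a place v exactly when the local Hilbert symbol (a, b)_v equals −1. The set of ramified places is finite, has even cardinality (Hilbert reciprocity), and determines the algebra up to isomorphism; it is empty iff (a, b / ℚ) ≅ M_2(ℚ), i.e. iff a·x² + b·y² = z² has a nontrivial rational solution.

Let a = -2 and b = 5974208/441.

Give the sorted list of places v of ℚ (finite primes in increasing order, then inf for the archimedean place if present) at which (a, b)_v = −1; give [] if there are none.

[]

Mod squares: a ≡ -2, b ≡ 323. Check v ∈ {∞, 2, 3, 7, 17, 19}.
v=19: a=19^0·(≡17), b=19^1·(≡5) mod 19; (17|19)=+1, (5|19)=+1; (−1)^{0·1·9}·(+1)^1·(+1)^0 = +1.
v=∞: -2 < 0 and 323 > 0  ⇒  (a,b)_∞ = +1.
v=3: a=3^0·(≡1), b=3^-2·(≡2) mod 3; (1|3)=+1, (2|3)=-1; (−1)^{0·-2·1}·(+1)^-2·(-1)^0 = +1.
v=17: a=17^0·(≡15), b=17^3·(≡8) mod 17; (15|17)=+1, (8|17)=+1; (−1)^{0·3·8}·(+1)^3·(+1)^0 = +1.
v=2: v_2(a)=1, v_2(b)=6; units ≡ 7, 3 (mod 8); ε·ε+αω+βω = 1·1+1·1+6·0 ≡ 0  ⇒  (a,b)_2 = +1.
v=7: a=7^0·(≡5), b=7^-2·(≡1) mod 7; (5|7)=-1, (1|7)=+1; (−1)^{0·-2·3}·(-1)^-2·(+1)^0 = +1.
Ram(a, b) = ∅: the form -2·x² + 323·y² − z² is isotropic over every ℚ_v, so by Hasse–Minkowski it is isotropic over ℚ.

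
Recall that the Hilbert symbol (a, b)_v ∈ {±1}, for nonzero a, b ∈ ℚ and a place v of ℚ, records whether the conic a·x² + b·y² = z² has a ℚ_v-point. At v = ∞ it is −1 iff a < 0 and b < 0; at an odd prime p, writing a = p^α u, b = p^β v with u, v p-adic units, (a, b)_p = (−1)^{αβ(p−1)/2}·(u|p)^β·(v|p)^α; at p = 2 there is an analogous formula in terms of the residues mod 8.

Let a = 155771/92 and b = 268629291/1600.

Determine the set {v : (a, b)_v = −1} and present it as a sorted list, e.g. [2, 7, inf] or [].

[11, 29]

(a, b) ≡ (253, 3451) mod (ℚ^×)²; places V = {2, 3, 5, 7, 11, 17, 23, 29, 31, ∞}.
(a,b)_2: α=-2, β=-6; u≡5, v≡3 (mod 8); ε(u)ε(v)=0·1, αω(v)=-2·1, βω(u)=-6·1; sum ≡ 0  ⇒  +1.
(a,b)_3: α=0, u≡1; β=4, v≡1 (mod 3); (1|3)=+1, (1|3)=+1; sign (−1)^0·+1^4·+1^0 = +1.
(a,b)_31: α=0, u≡4; β=2, v≡10 (mod 31); (4|31)=+1, (10|31)=+1; sign (−1)^0·+1^2·+1^0 = +1.
(a,b)_17: α=2, u≡9; β=1, v≡1 (mod 17); (9|17)=+1, (1|17)=+1; sign (−1)^0·+1^1·+1^2 = +1.
(a,b)_11: α=1, u≡1; β=0, v≡8 (mod 11); (1|11)=+1, (8|11)=-1; sign (−1)^0·+1^0·-1^1 = -1.
(a,b)_5: α=0, u≡3; β=-2, v≡4 (mod 5); (3|5)=-1, (4|5)=+1; sign (−1)^0·-1^-2·+1^0 = +1.
(a,b)_7: α=2, u≡1; β=1, v≡6 (mod 7); (1|7)=+1, (6|7)=-1; sign (−1)^0·+1^1·-1^2 = +1.
(a,b)_23: α=-1, u≡21; β=0, v≡6 (mod 23); (21|23)=-1, (6|23)=+1; sign (−1)^0·-1^0·+1^-1 = +1.
(a,b)_29: α=0, u≡14; β=1, v≡3 (mod 29); (14|29)=-1, (3|29)=-1; sign (−1)^0·-1^1·-1^0 = -1.
(a,b)_∞: sgn(253)=+, sgn(3451)=+, so +1.
(253, 3451 / ℚ) ramifies at {11, 29}: a division algebra.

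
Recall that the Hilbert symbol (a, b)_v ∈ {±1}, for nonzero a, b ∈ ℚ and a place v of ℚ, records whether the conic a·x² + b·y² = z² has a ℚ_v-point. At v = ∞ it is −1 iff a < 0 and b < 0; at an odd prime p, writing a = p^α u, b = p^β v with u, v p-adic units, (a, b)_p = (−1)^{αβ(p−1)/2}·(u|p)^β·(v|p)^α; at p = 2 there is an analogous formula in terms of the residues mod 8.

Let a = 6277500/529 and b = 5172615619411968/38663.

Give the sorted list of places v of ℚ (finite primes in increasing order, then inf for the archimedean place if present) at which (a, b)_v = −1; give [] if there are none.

[19, 29]

Mod squares: a ≡ 31, b ≡ 25346. Check v ∈ {∞, 2, 3, 5, 7, 13, 19, 23, 29, 31, 41}.
v=41: a=41^0·(≡23), b=41^-2·(≡10) mod 41; (23|41)=+1, (10|41)=+1; (−1)^{0·-2·20}·(+1)^-2·(+1)^0 = +1.
v=∞: 31 > 0 and 25346 > 0  ⇒  (a,b)_∞ = +1.
v=31: a=31^1·(≡4), b=31^2·(≡18) mod 31; (4|31)=+1, (18|31)=+1; (−1)^{1·2·15}·(+1)^2·(+1)^1 = +1.
v=13: a=13^0·(≡11), b=13^2·(≡4) mod 13; (11|13)=-1, (4|13)=+1; (−1)^{0·2·6}·(-1)^2·(+1)^0 = +1.
v=3: a=3^4·(≡1), b=3^2·(≡2) mod 3; (1|3)=+1, (2|3)=-1; (−1)^{4·2·1}·(+1)^2·(-1)^4 = +1.
v=29: a=29^0·(≡27), b=29^1·(≡24) mod 29; (27|29)=-1, (24|29)=+1; (−1)^{0·1·14}·(-1)^1·(+1)^0 = -1.
v=2: v_2(a)=2, v_2(b)=17; units ≡ 7, 1 (mod 8); ε·ε+αω+βω = 1·0+2·0+17·0 ≡ 0  ⇒  (a,b)_2 = +1.
v=5: a=5^4·(≡1), b=5^0·(≡1) mod 5; (1|5)=+1, (1|5)=+1; (−1)^{4·0·2}·(+1)^0·(+1)^4 = +1.
v=23: a=23^-2·(≡18), b=23^-1·(≡14) mod 23; (18|23)=+1, (14|23)=-1; (−1)^{-2·-1·11}·(+1)^-1·(-1)^-2 = +1.
v=19: a=19^0·(≡8), b=19^1·(≡11) mod 19; (8|19)=-1, (11|19)=+1; (−1)^{0·1·9}·(-1)^1·(+1)^0 = -1.
v=7: a=7^0·(≡3), b=7^2·(≡5) mod 7; (3|7)=-1, (5|7)=-1; (−1)^{0·2·3}·(-1)^2·(-1)^0 = +1.
Ram(31, 25346) = {19, 29}; no ℚ_19-point on the conic.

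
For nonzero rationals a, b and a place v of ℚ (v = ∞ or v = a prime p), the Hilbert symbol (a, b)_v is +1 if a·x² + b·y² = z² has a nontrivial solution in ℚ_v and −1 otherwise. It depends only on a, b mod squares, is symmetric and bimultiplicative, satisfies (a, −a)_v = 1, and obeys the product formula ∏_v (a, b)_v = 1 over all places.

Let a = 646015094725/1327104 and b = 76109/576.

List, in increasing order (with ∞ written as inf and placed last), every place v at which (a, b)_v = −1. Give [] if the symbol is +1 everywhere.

Mod squares: a ≡ 25789, b ≡ 629. Check v ∈ {∞, 2, 3, 5, 7, 11, 13, 17, 37, 41}.
v=∞: 25789 > 0 and 629 > 0  ⇒  (a,b)_∞ = +1.
v=5: a=5^2·(≡1), b=5^0·(≡4) mod 5; (1|5)=+1, (4|5)=+1; (−1)^{2·0·2}·(+1)^0·(+1)^2 = +1.
v=11: a=11^2·(≡4), b=11^2·(≡6) mod 11; (4|11)=+1, (6|11)=-1; (−1)^{2·2·5}·(+1)^2·(-1)^2 = +1.
v=37: a=37^1·(≡13), b=37^1·(≡31) mod 37; (13|37)=-1, (31|37)=-1; (−1)^{1·1·18}·(-1)^1·(-1)^1 = +1.
v=2: v_2(a)=-14, v_2(b)=-6; units ≡ 5, 5 (mod 8); ε·ε+αω+βω = 0·0+-14·1+-6·1 ≡ 0  ⇒  (a,b)_2 = +1.
v=13: a=13^2·(≡10), b=13^0·(≡5) mod 13; (10|13)=+1, (5|13)=-1; (−1)^{2·0·6}·(+1)^0·(-1)^2 = +1.
v=17: a=17^1·(≡8), b=17^1·(≡14) mod 17; (8|17)=+1, (14|17)=-1; (−1)^{1·1·8}·(+1)^1·(-1)^1 = -1.
v=3: a=3^-4·(≡1), b=3^-2·(≡2) mod 3; (1|3)=+1, (2|3)=-1; (−1)^{-4·-2·1}·(+1)^-2·(-1)^-4 = +1.
v=7: a=7^2·(≡4), b=7^0·(≡6) mod 7; (4|7)=+1, (6|7)=-1; (−1)^{2·0·3}·(+1)^0·(-1)^2 = +1.
v=41: a=41^1·(≡13), b=41^0·(≡27) mod 41; (13|41)=-1, (27|41)=-1; (−1)^{1·0·20}·(-1)^0·(-1)^1 = -1.
(25789, 629 / ℚ) ramifies at {17, 41}: a division algebra.

[17, 41]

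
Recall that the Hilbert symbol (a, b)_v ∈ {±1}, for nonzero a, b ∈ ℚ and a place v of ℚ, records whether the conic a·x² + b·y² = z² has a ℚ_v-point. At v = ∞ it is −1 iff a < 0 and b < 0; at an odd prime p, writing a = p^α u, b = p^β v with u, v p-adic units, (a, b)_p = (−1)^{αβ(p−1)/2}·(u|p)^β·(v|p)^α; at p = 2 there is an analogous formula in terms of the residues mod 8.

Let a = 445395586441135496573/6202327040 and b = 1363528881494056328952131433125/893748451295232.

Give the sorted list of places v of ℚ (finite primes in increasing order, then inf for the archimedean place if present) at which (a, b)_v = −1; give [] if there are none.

Mod squares: a ≡ 525056455, b ≡ 7161. Check v ∈ {∞, 2, 3, 5, 7, 11, 13, 19, 23, 29, 31, 37, 41}.
v=5: a=5^-1·(≡1), b=5^4·(≡4) mod 5; (1|5)=+1, (4|5)=+1; (−1)^{-1·4·2}·(+1)^4·(+1)^-1 = +1.
v=23: a=23^0·(≡1), b=23^-2·(≡16) mod 23; (1|23)=+1, (16|23)=+1; (−1)^{0·-2·11}·(+1)^-2·(+1)^0 = +1.
v=∞: 525056455 > 0 and 7161 > 0  ⇒  (a,b)_∞ = +1.
v=2: v_2(a)=-20, v_2(b)=-14; units ≡ 7, 1 (mod 8); ε·ε+αω+βω = 1·0+-20·0+-14·0 ≡ 0  ⇒  (a,b)_2 = +1.
v=41: a=41^1·(≡3), b=41^4·(≡6) mod 41; (3|41)=-1, (6|41)=-1; (−1)^{1·4·20}·(-1)^4·(-1)^1 = -1.
v=7: a=7^-1·(≡6), b=7^1·(≡2) mod 7; (6|7)=-1, (2|7)=+1; (−1)^{-1·1·3}·(-1)^1·(+1)^-1 = +1.
v=11: a=11^3·(≡2), b=11^5·(≡2) mod 11; (2|11)=-1, (2|11)=-1; (−1)^{3·5·5}·(-1)^5·(-1)^3 = -1.
v=37: a=37^1·(≡18), b=37^2·(≡14) mod 37; (18|37)=-1, (14|37)=-1; (−1)^{1·2·18}·(-1)^2·(-1)^1 = -1.
v=19: a=19^2·(≡17), b=19^0·(≡6) mod 19; (17|19)=+1, (6|19)=+1; (−1)^{2·0·9}·(+1)^0·(+1)^2 = +1.
v=3: a=3^0·(≡1), b=3^-9·(≡2) mod 3; (1|3)=+1, (2|3)=-1; (−1)^{0·-9·1}·(+1)^-9·(-1)^0 = +1.
v=13: a=13^-2·(≡10), b=13^-2·(≡6) mod 13; (10|13)=+1, (6|13)=-1; (−1)^{-2·-2·6}·(+1)^-2·(-1)^-2 = +1.
v=31: a=31^3·(≡3), b=31^-1·(≡25) mod 31; (3|31)=-1, (25|31)=+1; (−1)^{3·-1·15}·(-1)^-1·(+1)^3 = +1.
v=29: a=29^5·(≡25), b=29^8·(≡18) mod 29; (25|29)=+1, (18|29)=-1; (−1)^{5·8·14}·(+1)^8·(-1)^5 = -1.
Ram(525056455, 7161) = {11, 29, 37, 41}; no ℚ_11-point on the conic.

[11, 29, 37, 41]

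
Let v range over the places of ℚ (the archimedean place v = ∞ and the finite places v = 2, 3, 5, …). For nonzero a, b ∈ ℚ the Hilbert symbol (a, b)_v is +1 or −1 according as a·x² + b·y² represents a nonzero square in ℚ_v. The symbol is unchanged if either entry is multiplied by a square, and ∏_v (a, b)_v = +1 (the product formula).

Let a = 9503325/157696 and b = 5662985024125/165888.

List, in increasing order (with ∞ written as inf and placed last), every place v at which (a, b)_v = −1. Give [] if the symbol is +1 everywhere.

Mod squares: a ≡ 2002, b ≡ 170. Check v ∈ {∞, 2, 3, 5, 7, 11, 13, 17, 19}.
v=3: a=3^4·(≡1), b=3^-4·(≡2) mod 3; (1|3)=+1, (2|3)=-1; (−1)^{4·-4·1}·(+1)^-4·(-1)^4 = +1.
v=11: a=11^-1·(≡6), b=11^2·(≡4) mod 11; (6|11)=-1, (4|11)=+1; (−1)^{-1·2·5}·(-1)^2·(+1)^-1 = +1.
v=13: a=13^1·(≡8), b=13^2·(≡1) mod 13; (8|13)=-1, (1|13)=+1; (−1)^{1·2·6}·(-1)^2·(+1)^1 = +1.
v=17: a=17^0·(≡9), b=17^1·(≡6) mod 17; (9|17)=+1, (6|17)=-1; (−1)^{0·1·8}·(+1)^1·(-1)^0 = +1.
v=2: v_2(a)=-11, v_2(b)=-11; units ≡ 1, 5 (mod 8); ε·ε+αω+βω = 0·0+-11·1+-11·0 ≡ 1  ⇒  (a,b)_2 = -1.
v=19: a=19^2·(≡7), b=19^4·(≡15) mod 19; (7|19)=+1, (15|19)=-1; (−1)^{2·4·9}·(+1)^4·(-1)^2 = +1.
v=7: a=7^-1·(≡3), b=7^0·(≡1) mod 7; (3|7)=-1, (1|7)=+1; (−1)^{-1·0·3}·(-1)^0·(+1)^-1 = +1.
v=∞: 2002 > 0 and 170 > 0  ⇒  (a,b)_∞ = +1.
v=5: a=5^2·(≡3), b=5^3·(≡1) mod 5; (3|5)=-1, (1|5)=+1; (−1)^{2·3·2}·(-1)^3·(+1)^2 = -1.
|Ram(2002, 170)| = 2, even; anisotropic at {2, 5}.

[2, 5]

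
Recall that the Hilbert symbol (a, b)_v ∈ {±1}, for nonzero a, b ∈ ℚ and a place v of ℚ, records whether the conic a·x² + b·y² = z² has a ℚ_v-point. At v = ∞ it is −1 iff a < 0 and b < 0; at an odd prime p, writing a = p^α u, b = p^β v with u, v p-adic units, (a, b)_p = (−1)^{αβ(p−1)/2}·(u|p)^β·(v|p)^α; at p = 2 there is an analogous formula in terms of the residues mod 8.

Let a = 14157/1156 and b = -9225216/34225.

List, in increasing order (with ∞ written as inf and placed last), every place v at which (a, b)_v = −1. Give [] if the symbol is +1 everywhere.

Mod squares: a ≡ 13, b ≡ -1001. Check v ∈ {∞, 2, 3, 5, 7, 11, 13, 17, 37}.
v=13: a=13^1·(≡3), b=13^1·(≡10) mod 13; (3|13)=+1, (10|13)=+1; (−1)^{1·1·6}·(+1)^1·(+1)^1 = +1.
v=7: a=7^0·(≡3), b=7^1·(≡1) mod 7; (3|7)=-1, (1|7)=+1; (−1)^{0·1·3}·(-1)^1·(+1)^0 = -1.
v=2: v_2(a)=-2, v_2(b)=10; units ≡ 5, 7 (mod 8); ε·ε+αω+βω = 0·1+-2·0+10·1 ≡ 0  ⇒  (a,b)_2 = +1.
v=3: a=3^2·(≡1), b=3^2·(≡1) mod 3; (1|3)=+1, (1|3)=+1; (−1)^{2·2·1}·(+1)^2·(+1)^2 = +1.
v=∞: 13 > 0 and -1001 < 0  ⇒  (a,b)_∞ = +1.
v=11: a=11^2·(≡7), b=11^1·(≡7) mod 11; (7|11)=-1, (7|11)=-1; (−1)^{2·1·5}·(-1)^1·(-1)^2 = -1.
v=5: a=5^0·(≡2), b=5^-2·(≡1) mod 5; (2|5)=-1, (1|5)=+1; (−1)^{0·-2·2}·(-1)^-2·(+1)^0 = +1.
v=17: a=17^-2·(≡16), b=17^0·(≡1) mod 17; (16|17)=+1, (1|17)=+1; (−1)^{-2·0·8}·(+1)^0·(+1)^-2 = +1.
v=37: a=37^0·(≡19), b=37^-2·(≡19) mod 37; (19|37)=-1, (19|37)=-1; (−1)^{0·-2·18}·(-1)^-2·(-1)^0 = +1.
Ram(13, -1001) = {7, 11}; no ℚ_7-point on the conic.

[7, 11]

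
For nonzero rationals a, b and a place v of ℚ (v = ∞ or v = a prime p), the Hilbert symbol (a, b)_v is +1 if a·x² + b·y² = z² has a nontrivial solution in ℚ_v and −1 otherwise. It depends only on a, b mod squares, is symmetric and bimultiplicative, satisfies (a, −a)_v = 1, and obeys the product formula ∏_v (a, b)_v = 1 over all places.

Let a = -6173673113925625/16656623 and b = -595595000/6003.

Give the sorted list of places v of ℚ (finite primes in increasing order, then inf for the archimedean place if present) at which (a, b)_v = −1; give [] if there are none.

[11, 17, 23, inf]

Mod squares: a ≡ -23, b ≡ -3242954. Check v ∈ {∞, 2, 3, 5, 7, 11, 13, 17, 23, 29, 37}.
v=∞: -23 < 0 and -3242954 < 0  ⇒  (a,b)_∞ = -1.
v=17: a=17^2·(≡14), b=17^1·(≡14) mod 17; (14|17)=-1, (14|17)=-1; (−1)^{2·1·8}·(-1)^1·(-1)^2 = -1.
v=3: a=3^0·(≡1), b=3^-2·(≡1) mod 3; (1|3)=+1, (1|3)=+1; (−1)^{0·-2·1}·(+1)^-2·(+1)^0 = +1.
v=13: a=13^0·(≡12), b=13^1·(≡12) mod 13; (12|13)=+1, (12|13)=+1; (−1)^{0·1·6}·(+1)^1·(+1)^0 = +1.
v=7: a=7^10·(≡5), b=7^2·(≡6) mod 7; (5|7)=-1, (6|7)=-1; (−1)^{10·2·3}·(-1)^2·(-1)^10 = +1.
v=2: v_2(a)=0, v_2(b)=3; units ≡ 1, 3 (mod 8); ε·ε+αω+βω = 0·1+0·1+3·0 ≡ 0  ⇒  (a,b)_2 = +1.
v=37: a=37^-2·(≡6), b=37^0·(≡24) mod 37; (6|37)=-1, (24|37)=-1; (−1)^{-2·0·18}·(-1)^0·(-1)^-2 = +1.
v=5: a=5^4·(≡3), b=5^4·(≡1) mod 5; (3|5)=-1, (1|5)=+1; (−1)^{4·4·2}·(-1)^4·(+1)^4 = +1.
v=23: a=23^-3·(≡7), b=23^-1·(≡15) mod 23; (7|23)=-1, (15|23)=-1; (−1)^{-3·-1·11}·(-1)^-1·(-1)^-3 = -1.
v=11: a=11^2·(≡10), b=11^1·(≡10) mod 11; (10|11)=-1, (10|11)=-1; (−1)^{2·1·5}·(-1)^1·(-1)^2 = -1.
v=29: a=29^0·(≡20), b=29^-1·(≡10) mod 29; (20|29)=+1, (10|29)=-1; (−1)^{0·-1·14}·(+1)^-1·(-1)^0 = +1.
(-23, -3242954 / ℚ) ramifies at {11, 17, 23, ∞}: a division algebra.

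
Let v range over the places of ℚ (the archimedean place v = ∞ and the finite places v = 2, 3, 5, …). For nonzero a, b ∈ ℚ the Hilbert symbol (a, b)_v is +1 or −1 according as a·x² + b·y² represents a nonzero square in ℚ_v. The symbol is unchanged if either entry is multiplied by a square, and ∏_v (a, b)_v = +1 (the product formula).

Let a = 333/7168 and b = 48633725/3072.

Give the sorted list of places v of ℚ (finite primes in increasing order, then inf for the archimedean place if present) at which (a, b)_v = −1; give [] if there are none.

Mod squares: a ≡ 259, b ≡ 87. Check v ∈ {∞, 2, 3, 5, 7, 29, 37}.
v=3: a=3^2·(≡1), b=3^-1·(≡2) mod 3; (1|3)=+1, (2|3)=-1; (−1)^{2·-1·1}·(+1)^-1·(-1)^2 = +1.
v=2: v_2(a)=-10, v_2(b)=-10; units ≡ 3, 7 (mod 8); ε·ε+αω+βω = 1·1+-10·0+-10·1 ≡ 1  ⇒  (a,b)_2 = -1.
v=7: a=7^-1·(≡2), b=7^2·(≡5) mod 7; (2|7)=+1, (5|7)=-1; (−1)^{-1·2·3}·(+1)^2·(-1)^-1 = -1.
v=37: a=37^1·(≡25), b=37^2·(≡5) mod 37; (25|37)=+1, (5|37)=-1; (−1)^{1·2·18}·(+1)^2·(-1)^1 = -1.
v=∞: 259 > 0 and 87 > 0  ⇒  (a,b)_∞ = +1.
v=5: a=5^0·(≡1), b=5^2·(≡2) mod 5; (1|5)=+1, (2|5)=-1; (−1)^{0·2·2}·(+1)^2·(-1)^0 = +1.
v=29: a=29^0·(≡26), b=29^1·(≡8) mod 29; (26|29)=-1, (8|29)=-1; (−1)^{0·1·14}·(-1)^1·(-1)^0 = -1.
Ram(259, 87) = {2, 7, 29, 37}; no ℚ_2-point on the conic.

[2, 7, 29, 37]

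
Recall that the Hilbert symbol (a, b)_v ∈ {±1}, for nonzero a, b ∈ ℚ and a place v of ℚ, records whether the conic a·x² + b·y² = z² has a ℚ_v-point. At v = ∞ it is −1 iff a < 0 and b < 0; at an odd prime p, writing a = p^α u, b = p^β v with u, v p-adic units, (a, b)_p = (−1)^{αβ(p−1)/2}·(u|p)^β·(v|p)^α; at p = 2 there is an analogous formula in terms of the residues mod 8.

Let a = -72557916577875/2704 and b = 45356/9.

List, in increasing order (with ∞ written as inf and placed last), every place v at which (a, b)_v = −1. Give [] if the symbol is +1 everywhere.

Mod squares: a ≡ -42605315, b ≡ 11339. Check v ∈ {∞, 2, 3, 5, 13, 17, 19, 23, 29, 31, 37}.
v=3: a=3^4·(≡1), b=3^-2·(≡2) mod 3; (1|3)=+1, (2|3)=-1; (−1)^{4·-2·1}·(+1)^-2·(-1)^4 = +1.
v=2: v_2(a)=-4, v_2(b)=2; units ≡ 5, 3 (mod 8); ε·ε+αω+βω = 0·1+-4·1+2·1 ≡ 0  ⇒  (a,b)_2 = +1.
v=∞: -42605315 < 0 and 11339 > 0  ⇒  (a,b)_∞ = +1.
v=29: a=29^2·(≡4), b=29^1·(≡3) mod 29; (4|29)=+1, (3|29)=-1; (−1)^{2·1·14}·(+1)^1·(-1)^2 = +1.
v=17: a=17^1·(≡4), b=17^1·(≡15) mod 17; (4|17)=+1, (15|17)=+1; (−1)^{1·1·8}·(+1)^1·(+1)^1 = +1.
v=5: a=5^3·(≡3), b=5^0·(≡4) mod 5; (3|5)=-1, (4|5)=+1; (−1)^{3·0·2}·(-1)^0·(+1)^3 = +1.
v=37: a=37^1·(≡29), b=37^0·(≡24) mod 37; (29|37)=-1, (24|37)=-1; (−1)^{1·0·18}·(-1)^0·(-1)^1 = -1.
v=31: a=31^1·(≡8), b=31^0·(≡21) mod 31; (8|31)=+1, (21|31)=-1; (−1)^{1·0·15}·(+1)^0·(-1)^1 = -1.
v=13: a=13^-2·(≡4), b=13^0·(≡10) mod 13; (4|13)=+1, (10|13)=+1; (−1)^{-2·0·6}·(+1)^0·(+1)^-2 = +1.
v=23: a=23^1·(≡15), b=23^1·(≡7) mod 23; (15|23)=-1, (7|23)=-1; (−1)^{1·1·11}·(-1)^1·(-1)^1 = -1.
v=19: a=19^1·(≡8), b=19^0·(≡13) mod 19; (8|19)=-1, (13|19)=-1; (−1)^{1·0·9}·(-1)^0·(-1)^1 = -1.
Ram(-42605315, 11339) = {19, 23, 31, 37}; no ℚ_19-point on the conic.

[19, 23, 31, 37]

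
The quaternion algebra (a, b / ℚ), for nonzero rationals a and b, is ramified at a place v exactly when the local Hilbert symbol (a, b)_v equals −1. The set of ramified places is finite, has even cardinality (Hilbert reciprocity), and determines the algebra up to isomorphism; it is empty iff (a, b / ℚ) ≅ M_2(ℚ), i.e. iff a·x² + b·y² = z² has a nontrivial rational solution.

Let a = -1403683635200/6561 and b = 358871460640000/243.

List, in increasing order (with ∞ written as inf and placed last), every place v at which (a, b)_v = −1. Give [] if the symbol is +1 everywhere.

Mod squares: a ≡ -2, b ≡ 3927. Check v ∈ {∞, 2, 3, 5, 7, 11, 17}.
v=11: a=11^2·(≡9), b=11^3·(≡4) mod 11; (9|11)=+1, (4|11)=+1; (−1)^{2·3·5}·(+1)^3·(+1)^2 = +1.
v=∞: -2 < 0 and 3927 > 0  ⇒  (a,b)_∞ = +1.
v=3: a=3^-8·(≡1), b=3^-5·(≡1) mod 3; (1|3)=+1, (1|3)=+1; (−1)^{-8·-5·1}·(+1)^-5·(+1)^-8 = +1.
v=5: a=5^2·(≡2), b=5^4·(≡3) mod 5; (2|5)=-1, (3|5)=-1; (−1)^{2·4·2}·(-1)^4·(-1)^2 = +1.
v=2: v_2(a)=15, v_2(b)=8; units ≡ 7, 7 (mod 8); ε·ε+αω+βω = 1·1+15·0+8·0 ≡ 1  ⇒  (a,b)_2 = -1.
v=17: a=17^2·(≡1), b=17^3·(≡5) mod 17; (1|17)=+1, (5|17)=-1; (−1)^{2·3·8}·(+1)^3·(-1)^2 = +1.
v=7: a=7^2·(≡6), b=7^3·(≡4) mod 7; (6|7)=-1, (4|7)=+1; (−1)^{2·3·3}·(-1)^3·(+1)^2 = -1.
(-2, 3927 / ℚ) ramifies at {2, 7}: a division algebra.

[2, 7]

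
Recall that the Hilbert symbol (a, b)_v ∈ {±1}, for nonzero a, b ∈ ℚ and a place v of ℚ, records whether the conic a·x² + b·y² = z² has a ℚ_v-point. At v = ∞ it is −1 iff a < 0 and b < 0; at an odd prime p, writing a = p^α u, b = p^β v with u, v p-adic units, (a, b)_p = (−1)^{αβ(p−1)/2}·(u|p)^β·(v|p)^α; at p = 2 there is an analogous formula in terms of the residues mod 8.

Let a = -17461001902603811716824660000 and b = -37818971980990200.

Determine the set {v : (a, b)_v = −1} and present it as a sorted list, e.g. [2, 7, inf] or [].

[13, 19, 37, inf]

(a, b) ≡ (-54834, -462) mod (ℚ^×)²; places V = {2, 3, 5, 7, 11, 13, 19, 37, ∞}.
(a,b)_13: α=3, u≡6; β=2, v≡11 (mod 13); (6|13)=-1, (11|13)=-1; sign (−1)^0·-1^2·-1^3 = -1.
(a,b)_11: α=4, u≡4; β=3, v≡10 (mod 11); (4|11)=+1, (10|11)=-1; sign (−1)^0·+1^3·-1^4 = +1.
(a,b)_5: α=4, u≡4; β=2, v≡2 (mod 5); (4|5)=+1, (2|5)=-1; sign (−1)^0·+1^2·-1^4 = +1.
(a,b)_19: α=3, u≡14; β=2, v≡10 (mod 19); (14|19)=-1, (10|19)=-1; sign (−1)^0·-1^2·-1^3 = -1.
(a,b)_37: α=3, u≡35; β=2, v≡23 (mod 37); (35|37)=-1, (23|37)=-1; sign (−1)^0·-1^2·-1^3 = -1.
(a,b)_∞: sgn(-54834)=−, sgn(-462)=−, so -1.
(a,b)_7: α=2, u≡2; β=1, v≡2 (mod 7); (2|7)=+1, (2|7)=+1; sign (−1)^0·+1^1·+1^2 = +1.
(a,b)_2: α=5, β=3; u≡7, v≡1 (mod 8); ε(u)ε(v)=1·0, αω(v)=5·0, βω(u)=3·0; sum ≡ 0  ⇒  +1.
(a,b)_3: α=13, u≡1; β=5, v≡2 (mod 3); (1|3)=+1, (2|3)=-1; sign (−1)^1·+1^5·-1^13 = +1.
|Ram(-54834, -462)| = 4, even; anisotropic at {13, 19, 37, ∞}.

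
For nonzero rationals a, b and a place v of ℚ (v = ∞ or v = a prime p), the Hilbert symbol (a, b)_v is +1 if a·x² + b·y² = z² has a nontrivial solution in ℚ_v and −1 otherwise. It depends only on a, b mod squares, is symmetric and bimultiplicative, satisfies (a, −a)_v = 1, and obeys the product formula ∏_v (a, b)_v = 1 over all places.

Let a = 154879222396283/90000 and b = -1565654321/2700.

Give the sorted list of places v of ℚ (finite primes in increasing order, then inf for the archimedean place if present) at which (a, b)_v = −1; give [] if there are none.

[3, 19]

Mod squares: a ≡ 323, b ≡ -627. Check v ∈ {∞, 2, 3, 5, 7, 11, 17, 19, 23}.
v=23: a=23^4·(≡4), b=23^2·(≡22) mod 23; (4|23)=+1, (22|23)=-1; (−1)^{4·2·11}·(+1)^2·(-1)^4 = +1.
v=∞: 323 > 0 and -627 < 0  ⇒  (a,b)_∞ = +1.
v=17: a=17^3·(≡1), b=17^2·(≡16) mod 17; (1|17)=+1, (16|17)=+1; (−1)^{3·2·8}·(+1)^2·(+1)^3 = +1.
v=5: a=5^-4·(≡2), b=5^-2·(≡3) mod 5; (2|5)=-1, (3|5)=-1; (−1)^{-4·-2·2}·(-1)^-2·(-1)^-4 = +1.
v=19: a=19^1·(≡5), b=19^1·(≡4) mod 19; (5|19)=+1, (4|19)=+1; (−1)^{1·1·9}·(+1)^1·(+1)^1 = -1.
v=2: v_2(a)=-4, v_2(b)=-2; units ≡ 3, 5 (mod 8); ε·ε+αω+βω = 1·0+-4·1+-2·1 ≡ 0  ⇒  (a,b)_2 = +1.
v=3: a=3^-2·(≡2), b=3^-3·(≡1) mod 3; (2|3)=-1, (1|3)=+1; (−1)^{-2·-3·1}·(-1)^-3·(+1)^-2 = -1.
v=11: a=11^2·(≡3), b=11^1·(≡9) mod 11; (3|11)=+1, (9|11)=+1; (−1)^{2·1·5}·(+1)^1·(+1)^2 = +1.
v=7: a=7^2·(≡1), b=7^2·(≡3) mod 7; (1|7)=+1, (3|7)=-1; (−1)^{2·2·3}·(+1)^2·(-1)^2 = +1.
Ram(323, -627) = {3, 19}; no ℚ_3-point on the conic.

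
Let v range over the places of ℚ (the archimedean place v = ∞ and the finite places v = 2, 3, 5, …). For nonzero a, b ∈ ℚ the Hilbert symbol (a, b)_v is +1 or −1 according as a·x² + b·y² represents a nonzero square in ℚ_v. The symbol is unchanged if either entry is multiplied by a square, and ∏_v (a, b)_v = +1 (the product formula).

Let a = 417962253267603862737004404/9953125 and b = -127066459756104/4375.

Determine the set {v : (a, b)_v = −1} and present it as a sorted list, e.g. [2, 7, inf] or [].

[7, 11, 17, 23]

(a, b) ≡ (96577, -49742) mod (ℚ^×)²; places V = {2, 3, 5, 7, 11, 13, 17, 19, 23, 41, ∞}.
(a,b)_23: α=5, u≡13; β=2, v≡5 (mod 23); (13|23)=+1, (5|23)=-1; sign (−1)^0·+1^2·-1^5 = -1.
(a,b)_7: α=-2, u≡3; β=-1, v≡3 (mod 7); (3|7)=-1, (3|7)=-1; sign (−1)^0·-1^-1·-1^-2 = -1.
(a,b)_2: α=2, β=3; u≡1, v≡1 (mod 8); ε(u)ε(v)=0·0, αω(v)=2·0, βω(u)=3·0; sum ≡ 0  ⇒  +1.
(a,b)_∞: sgn(96577)=+, sgn(-49742)=−, so +1.
(a,b)_13: α=-1, u≡11; β=0, v≡4 (mod 13); (11|13)=-1, (4|13)=+1; sign (−1)^0·-1^0·+1^-1 = +1.
(a,b)_11: α=2, u≡10; β=1, v≡8 (mod 11); (10|11)=-1, (8|11)=-1; sign (−1)^0·-1^1·-1^2 = -1.
(a,b)_3: α=8, u≡1; β=4, v≡1 (mod 3); (1|3)=+1, (1|3)=+1; sign (−1)^0·+1^4·+1^8 = +1.
(a,b)_17: α=3, u≡3; β=3, v≡15 (mod 17); (3|17)=-1, (15|17)=+1; sign (−1)^0·-1^3·+1^3 = -1.
(a,b)_5: α=-6, u≡2; β=-4, v≡3 (mod 5); (2|5)=-1, (3|5)=-1; sign (−1)^0·-1^-4·-1^-6 = +1.
(a,b)_41: α=2, u≡35; β=0, v≡37 (mod 41); (35|41)=-1, (37|41)=+1; sign (−1)^0·-1^0·+1^2 = +1.
(a,b)_19: α=5, u≡15; β=3, v≡16 (mod 19); (15|19)=-1, (16|19)=+1; sign (−1)^1·-1^3·+1^5 = +1.
(96577, -49742 / ℚ) ramifies at {7, 11, 17, 23}: a division algebra.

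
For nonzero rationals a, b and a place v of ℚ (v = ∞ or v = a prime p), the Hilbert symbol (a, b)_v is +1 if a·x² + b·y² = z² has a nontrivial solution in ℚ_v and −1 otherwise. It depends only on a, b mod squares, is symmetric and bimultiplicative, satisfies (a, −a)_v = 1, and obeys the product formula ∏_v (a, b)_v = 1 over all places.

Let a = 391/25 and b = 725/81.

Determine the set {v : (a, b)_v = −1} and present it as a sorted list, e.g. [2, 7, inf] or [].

Mod squares: a ≡ 391, b ≡ 29. Check v ∈ {∞, 2, 3, 5, 17, 23, 29}.
v=2: v_2(a)=0, v_2(b)=0; units ≡ 7, 5 (mod 8); ε·ε+αω+βω = 1·0+0·1+0·0 ≡ 0  ⇒  (a,b)_2 = +1.
v=5: a=5^-2·(≡1), b=5^2·(≡4) mod 5; (1|5)=+1, (4|5)=+1; (−1)^{-2·2·2}·(+1)^2·(+1)^-2 = +1.
v=3: a=3^0·(≡1), b=3^-4·(≡2) mod 3; (1|3)=+1, (2|3)=-1; (−1)^{0·-4·1}·(+1)^-4·(-1)^0 = +1.
v=17: a=17^1·(≡5), b=17^0·(≡10) mod 17; (5|17)=-1, (10|17)=-1; (−1)^{1·0·8}·(-1)^0·(-1)^1 = -1.
v=29: a=29^0·(≡11), b=29^1·(≡20) mod 29; (11|29)=-1, (20|29)=+1; (−1)^{0·1·14}·(-1)^1·(+1)^0 = -1.
v=23: a=23^1·(≡20), b=23^0·(≡1) mod 23; (20|23)=-1, (1|23)=+1; (−1)^{1·0·11}·(-1)^0·(+1)^1 = +1.
v=∞: 391 > 0 and 29 > 0  ⇒  (a,b)_∞ = +1.
(391, 29 / ℚ) ramifies at {17, 29}: a division algebra.

[17, 29]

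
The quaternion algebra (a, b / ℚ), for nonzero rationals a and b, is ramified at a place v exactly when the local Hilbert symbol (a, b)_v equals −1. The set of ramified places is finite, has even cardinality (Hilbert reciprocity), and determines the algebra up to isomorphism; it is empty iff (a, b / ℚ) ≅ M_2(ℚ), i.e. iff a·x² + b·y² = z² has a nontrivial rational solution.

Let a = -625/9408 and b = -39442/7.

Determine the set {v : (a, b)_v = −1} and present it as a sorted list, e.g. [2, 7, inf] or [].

[2, 3, 41, inf]

(a, b) ≡ (-3, -276094) mod (ℚ^×)²; places V = {2, 3, 5, 7, 13, 37, 41, ∞}.
(a,b)_7: α=-2, u≡4; β=-1, v≡3 (mod 7); (4|7)=+1, (3|7)=-1; sign (−1)^0·+1^-1·-1^-2 = +1.
(a,b)_13: α=0, u≡10; β=1, v≡3 (mod 13); (10|13)=+1, (3|13)=+1; sign (−1)^0·+1^1·+1^0 = +1.
(a,b)_2: α=-6, β=1; u≡5, v≡1 (mod 8); ε(u)ε(v)=0·0, αω(v)=-6·0, βω(u)=1·1; sum ≡ 1  ⇒  -1.
(a,b)_∞: sgn(-3)=−, sgn(-276094)=−, so -1.
(a,b)_3: α=-1, u≡2; β=0, v≡2 (mod 3); (2|3)=-1, (2|3)=-1; sign (−1)^0·-1^0·-1^-1 = -1.
(a,b)_5: α=4, u≡3; β=0, v≡4 (mod 5); (3|5)=-1, (4|5)=+1; sign (−1)^0·-1^0·+1^4 = +1.
(a,b)_41: α=0, u≡34; β=1, v≡9 (mod 41); (34|41)=-1, (9|41)=+1; sign (−1)^0·-1^1·+1^0 = -1.
(a,b)_37: α=0, u≡30; β=1, v≡1 (mod 37); (30|37)=+1, (1|37)=+1; sign (−1)^0·+1^1·+1^0 = +1.
|Ram(-3, -276094)| = 4, even; anisotropic at {2, 3, 41, ∞}.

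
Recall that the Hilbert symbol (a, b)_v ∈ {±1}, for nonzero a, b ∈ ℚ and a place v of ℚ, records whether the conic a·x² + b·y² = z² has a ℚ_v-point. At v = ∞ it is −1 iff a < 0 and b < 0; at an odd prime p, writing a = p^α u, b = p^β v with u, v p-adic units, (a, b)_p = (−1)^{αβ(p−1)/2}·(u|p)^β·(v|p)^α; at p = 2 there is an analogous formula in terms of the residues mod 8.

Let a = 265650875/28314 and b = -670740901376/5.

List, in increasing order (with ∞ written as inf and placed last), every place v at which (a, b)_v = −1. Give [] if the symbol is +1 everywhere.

[2, 5]

Mod squares: a ≡ 910, b ≡ -2470. Check v ∈ {∞, 2, 3, 5, 7, 11, 13, 19, 29, 47}.
v=7: a=7^1·(≡4), b=7^4·(≡4) mod 7; (4|7)=+1, (4|7)=+1; (−1)^{1·4·3}·(+1)^4·(+1)^1 = +1.
v=∞: 910 > 0 and -2470 < 0  ⇒  (a,b)_∞ = +1.
v=29: a=29^2·(≡21), b=29^0·(≡28) mod 29; (21|29)=-1, (28|29)=+1; (−1)^{2·0·14}·(-1)^0·(+1)^2 = +1.
v=47: a=47^0·(≡3), b=47^2·(≡1) mod 47; (3|47)=+1, (1|47)=+1; (−1)^{0·2·23}·(+1)^2·(+1)^0 = +1.
v=5: a=5^3·(≡3), b=5^-1·(≡4) mod 5; (3|5)=-1, (4|5)=+1; (−1)^{3·-1·2}·(-1)^-1·(+1)^3 = -1.
v=13: a=13^-1·(≡5), b=13^1·(≡2) mod 13; (5|13)=-1, (2|13)=-1; (−1)^{-1·1·6}·(-1)^1·(-1)^-1 = +1.
v=3: a=3^-2·(≡1), b=3^0·(≡2) mod 3; (1|3)=+1, (2|3)=-1; (−1)^{-2·0·1}·(+1)^0·(-1)^-2 = +1.
v=19: a=19^2·(≡6), b=19^1·(≡15) mod 19; (6|19)=+1, (15|19)=-1; (−1)^{2·1·9}·(+1)^1·(-1)^2 = +1.
v=2: v_2(a)=-1, v_2(b)=9; units ≡ 7, 5 (mod 8); ε·ε+αω+βω = 1·0+-1·1+9·0 ≡ 1  ⇒  (a,b)_2 = -1.
v=11: a=11^-2·(≡2), b=11^0·(≡3) mod 11; (2|11)=-1, (3|11)=+1; (−1)^{-2·0·5}·(-1)^0·(+1)^-2 = +1.
Ram(910, -2470) = {2, 5}; no ℚ_2-point on the conic.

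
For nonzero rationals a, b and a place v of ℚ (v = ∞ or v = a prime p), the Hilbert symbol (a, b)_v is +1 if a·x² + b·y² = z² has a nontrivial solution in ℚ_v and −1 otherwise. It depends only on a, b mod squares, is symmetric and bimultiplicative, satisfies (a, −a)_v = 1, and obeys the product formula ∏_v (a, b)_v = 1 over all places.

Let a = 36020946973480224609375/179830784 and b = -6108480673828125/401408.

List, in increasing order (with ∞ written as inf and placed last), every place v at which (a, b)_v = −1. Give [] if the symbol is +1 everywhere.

Mod squares: a ≡ 80290, b ≡ -3162. Check v ∈ {∞, 2, 3, 5, 7, 17, 31, 37}.
v=37: a=37^3·(≡22), b=37^2·(≡13) mod 37; (22|37)=-1, (13|37)=-1; (−1)^{3·2·18}·(-1)^2·(-1)^3 = -1.
v=31: a=31^1·(≡30), b=31^1·(≡29) mod 31; (30|31)=-1, (29|31)=-1; (−1)^{1·1·15}·(-1)^1·(-1)^1 = -1.
v=∞: 80290 > 0 and -3162 < 0  ⇒  (a,b)_∞ = +1.
v=5: a=5^15·(≡3), b=5^10·(≡3) mod 5; (3|5)=-1, (3|5)=-1; (−1)^{15·10·2}·(-1)^10·(-1)^15 = -1.
v=2: v_2(a)=-19, v_2(b)=-13; units ≡ 1, 3 (mod 8); ε·ε+αω+βω = 0·1+-19·1+-13·0 ≡ 1  ⇒  (a,b)_2 = -1.
v=7: a=7^-3·(≡2), b=7^-2·(≡1) mod 7; (2|7)=+1, (1|7)=+1; (−1)^{-3·-2·3}·(+1)^-2·(+1)^-3 = +1.
v=3: a=3^2·(≡1), b=3^1·(≡2) mod 3; (1|3)=+1, (2|3)=-1; (−1)^{2·1·1}·(+1)^1·(-1)^2 = +1.
v=17: a=17^4·(≡2), b=17^3·(≡8) mod 17; (2|17)=+1, (8|17)=+1; (−1)^{4·3·8}·(+1)^3·(+1)^4 = +1.
|Ram(80290, -3162)| = 4, even; anisotropic at {2, 5, 31, 37}.

[2, 5, 31, 37]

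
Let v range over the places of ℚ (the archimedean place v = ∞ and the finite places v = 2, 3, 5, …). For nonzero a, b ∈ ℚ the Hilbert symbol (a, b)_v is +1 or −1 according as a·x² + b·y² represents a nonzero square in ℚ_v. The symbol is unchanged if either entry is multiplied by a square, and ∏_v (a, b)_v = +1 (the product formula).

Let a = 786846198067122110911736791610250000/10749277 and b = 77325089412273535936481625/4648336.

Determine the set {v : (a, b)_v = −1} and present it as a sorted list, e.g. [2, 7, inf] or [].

[5, 13, 23, 29]

Mod squares: a ≡ 9945637, b ≡ 50065. Check v ∈ {∞, 2, 3, 5, 7, 11, 13, 17, 19, 23, 29, 31, 37}.
v=13: a=13^3·(≡12), b=13^2·(≡11) mod 13; (12|13)=+1, (11|13)=-1; (−1)^{3·2·6}·(+1)^2·(-1)^3 = -1.
v=29: a=29^3·(≡22), b=29^2·(≡19) mod 29; (22|29)=+1, (19|29)=-1; (−1)^{3·2·14}·(+1)^2·(-1)^3 = -1.
v=17: a=17^2·(≡15), b=17^1·(≡15) mod 17; (15|17)=+1, (15|17)=+1; (−1)^{2·1·8}·(+1)^1·(+1)^2 = +1.
v=7: a=7^-4·(≡1), b=7^-4·(≡4) mod 7; (1|7)=+1, (4|7)=+1; (−1)^{-4·-4·3}·(+1)^-4·(+1)^-4 = +1.
v=23: a=23^1·(≡19), b=23^2·(≡15) mod 23; (19|23)=-1, (15|23)=-1; (−1)^{1·2·11}·(-1)^2·(-1)^1 = -1.
v=5: a=5^6·(≡3), b=5^3·(≡3) mod 5; (3|5)=-1, (3|5)=-1; (−1)^{6·3·2}·(-1)^3·(-1)^6 = -1.
v=19: a=19^6·(≡16), b=19^5·(≡13) mod 19; (16|19)=+1, (13|19)=-1; (−1)^{6·5·9}·(+1)^5·(-1)^6 = +1.
v=37: a=37^-1·(≡4), b=37^0·(≡12) mod 37; (4|37)=+1, (12|37)=+1; (−1)^{-1·0·18}·(+1)^0·(+1)^-1 = +1.
v=∞: 9945637 > 0 and 50065 > 0  ⇒  (a,b)_∞ = +1.
v=3: a=3^8·(≡1), b=3^8·(≡1) mod 3; (1|3)=+1, (1|3)=+1; (−1)^{8·8·1}·(+1)^8·(+1)^8 = +1.
v=31: a=31^5·(≡28), b=31^3·(≡6) mod 31; (28|31)=+1, (6|31)=-1; (−1)^{5·3·15}·(+1)^3·(-1)^5 = +1.
v=11: a=11^-2·(≡4), b=11^-2·(≡4) mod 11; (4|11)=+1, (4|11)=+1; (−1)^{-2·-2·5}·(+1)^-2·(+1)^-2 = +1.
v=2: v_2(a)=4, v_2(b)=-4; units ≡ 5, 1 (mod 8); ε·ε+αω+βω = 0·0+4·0+-4·1 ≡ 0  ⇒  (a,b)_2 = +1.
Ram(9945637, 50065) = {5, 13, 23, 29}; no ℚ_5-point on the conic.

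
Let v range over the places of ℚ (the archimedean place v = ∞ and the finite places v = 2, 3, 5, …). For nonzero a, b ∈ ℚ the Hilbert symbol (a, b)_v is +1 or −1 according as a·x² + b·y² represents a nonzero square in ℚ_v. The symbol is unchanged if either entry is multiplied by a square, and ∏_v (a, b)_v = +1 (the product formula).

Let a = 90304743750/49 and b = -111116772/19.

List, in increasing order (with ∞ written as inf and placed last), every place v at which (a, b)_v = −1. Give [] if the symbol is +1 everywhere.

[2, 5, 17, 31]

Mod squares: a ≡ 144487590, b ≡ -6516107. Check v ∈ {∞, 2, 3, 5, 7, 13, 17, 19, 23, 31, 37}.
v=19: a=19^1·(≡3), b=19^-1·(≡16) mod 19; (3|19)=-1, (16|19)=+1; (−1)^{1·-1·9}·(-1)^-1·(+1)^1 = +1.
v=∞: 144487590 > 0 and -6516107 < 0  ⇒  (a,b)_∞ = +1.
v=13: a=13^1·(≡8), b=13^1·(≡5) mod 13; (8|13)=-1, (5|13)=-1; (−1)^{1·1·6}·(-1)^1·(-1)^1 = +1.
v=2: v_2(a)=1, v_2(b)=2; units ≡ 3, 5 (mod 8); ε·ε+αω+βω = 1·0+1·1+2·1 ≡ 1  ⇒  (a,b)_2 = -1.
v=7: a=7^-2·(≡4), b=7^0·(≡2) mod 7; (4|7)=+1, (2|7)=+1; (−1)^{-2·0·3}·(+1)^0·(+1)^-2 = +1.
v=37: a=37^1·(≡7), b=37^1·(≡9) mod 37; (7|37)=+1, (9|37)=+1; (−1)^{1·1·18}·(+1)^1·(+1)^1 = +1.
v=23: a=23^0·(≡4), b=23^1·(≡15) mod 23; (4|23)=+1, (15|23)=-1; (−1)^{0·1·11}·(+1)^1·(-1)^0 = +1.
v=3: a=3^1·(≡2), b=3^4·(≡1) mod 3; (2|3)=-1, (1|3)=+1; (−1)^{1·4·1}·(-1)^4·(+1)^1 = +1.
v=31: a=31^1·(≡18), b=31^1·(≡16) mod 31; (18|31)=+1, (16|31)=+1; (−1)^{1·1·15}·(+1)^1·(+1)^1 = -1.
v=5: a=5^5·(≡2), b=5^0·(≡2) mod 5; (2|5)=-1, (2|5)=-1; (−1)^{5·0·2}·(-1)^0·(-1)^5 = -1.
v=17: a=17^1·(≡2), b=17^0·(≡11) mod 17; (2|17)=+1, (11|17)=-1; (−1)^{1·0·8}·(+1)^0·(-1)^1 = -1.
|Ram(144487590, -6516107)| = 4, even; anisotropic at {2, 5, 17, 31}.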